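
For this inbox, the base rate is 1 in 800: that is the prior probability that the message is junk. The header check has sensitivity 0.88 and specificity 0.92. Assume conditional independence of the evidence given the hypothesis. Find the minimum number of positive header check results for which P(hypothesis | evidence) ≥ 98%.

5

Prior odds: 0.00125 ÷ 0.99875 = 1/799.
False-positive rate = 1 − 0.92 = 0.08; likelihood ratio of a positive = 0.88/0.08 = 11.
Target posterior odds = 0.98/0.02 = 49.
Require 11ⁿ ≥ 49 ÷ (1/799) = 39151.
11⁴ = 14641 falls short of 39151 but 11⁵ = 161051 reaches it, so n = 5.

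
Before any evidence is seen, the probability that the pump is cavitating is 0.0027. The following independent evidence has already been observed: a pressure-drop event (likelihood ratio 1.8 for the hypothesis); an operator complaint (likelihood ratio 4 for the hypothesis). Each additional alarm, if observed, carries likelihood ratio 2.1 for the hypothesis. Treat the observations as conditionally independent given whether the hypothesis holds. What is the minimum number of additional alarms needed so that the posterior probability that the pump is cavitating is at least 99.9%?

Prior odds = 0.0027/0.9973 = 27/9973.
Combined Bayes factor of the evidence already in hand = 1.8 × 4 = 7.2.
Odds after that evidence = (27/9973) × 7.2 = 972/49865.
Target odds = 0.999/0.001 = 999.
Need 2.1ⁿ ≥ 999 ÷ (972/49865) = 1845005/36.
2.1¹⁴ ≈32439.2 falls short of 1845005/36 but 2.1¹⁵ ≈68122.3 reaches it, so n = 15.

15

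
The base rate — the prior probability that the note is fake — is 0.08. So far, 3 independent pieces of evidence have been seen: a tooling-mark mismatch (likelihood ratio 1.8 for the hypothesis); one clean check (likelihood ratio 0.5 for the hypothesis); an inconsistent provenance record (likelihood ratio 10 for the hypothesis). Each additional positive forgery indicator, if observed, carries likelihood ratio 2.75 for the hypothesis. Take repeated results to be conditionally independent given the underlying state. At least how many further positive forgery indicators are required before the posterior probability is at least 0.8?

Prior odds = 0.08/0.92 = 2/23.
Combined Bayes factor of the evidence already in hand = 1.8 × 0.5 × 10 = 9.
Odds after that evidence = (2/23) × 9 = 18/23.
Target odds = 0.8/0.2 = 4.
Need 2.75ⁿ ≥ 4 ÷ (18/23) = 46/9.
2.75¹ = 2.75 falls short of 46/9 but 2.75² = 7.5625 reaches it, so n = 2.

2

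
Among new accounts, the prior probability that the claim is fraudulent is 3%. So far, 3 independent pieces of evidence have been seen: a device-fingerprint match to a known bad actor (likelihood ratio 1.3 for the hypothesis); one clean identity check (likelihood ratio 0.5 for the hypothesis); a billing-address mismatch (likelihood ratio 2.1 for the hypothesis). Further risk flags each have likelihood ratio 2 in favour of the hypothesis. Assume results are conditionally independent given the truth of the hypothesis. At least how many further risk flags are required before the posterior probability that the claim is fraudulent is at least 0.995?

Prior odds = 0.03/0.97 = 3/97.
Combined Bayes factor of the evidence already in hand = 1.3 × 0.5 × 2.1 = 1.365.
Odds after that evidence = (3/97) × 1.365 = 819/19400.
Target odds = 0.995/0.005 = 199.
Need 2ⁿ ≥ 199 ÷ (819/19400) = 3860600/819.
2¹² = 4096 falls short of 3860600/819 but 2¹³ = 8192 reaches it, so n = 13.

13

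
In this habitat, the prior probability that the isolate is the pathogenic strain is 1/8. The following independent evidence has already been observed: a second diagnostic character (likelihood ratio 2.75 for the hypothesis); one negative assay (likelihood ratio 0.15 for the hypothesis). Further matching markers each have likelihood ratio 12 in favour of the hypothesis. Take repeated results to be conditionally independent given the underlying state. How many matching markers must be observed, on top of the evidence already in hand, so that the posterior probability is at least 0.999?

4

Prior odds = 0.125/0.875 = 1/7.
Combined Bayes factor of the evidence already in hand = 2.75 × 0.15 = 0.4125.
Odds after that evidence = (1/7) × 0.4125 = 33/560.
Target odds = 0.999/0.001 = 999.
Need 12ⁿ ≥ 999 ÷ (33/560) = 186480/11.
12³ = 1728 falls short of 186480/11 but 12⁴ = 20736 reaches it, so n = 4.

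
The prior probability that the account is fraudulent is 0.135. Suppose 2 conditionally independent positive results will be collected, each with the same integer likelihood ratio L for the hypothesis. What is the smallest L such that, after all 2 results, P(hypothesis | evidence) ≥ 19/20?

Prior odds = 0.135/0.865 = 27/173.
Target odds = 0.95/0.05 = 19.
Need L² ≥ 19 ÷ (27/173) = 3287/27.
11² = 121 < 3287/27 ≤ 144 = 12², so L = 12.

12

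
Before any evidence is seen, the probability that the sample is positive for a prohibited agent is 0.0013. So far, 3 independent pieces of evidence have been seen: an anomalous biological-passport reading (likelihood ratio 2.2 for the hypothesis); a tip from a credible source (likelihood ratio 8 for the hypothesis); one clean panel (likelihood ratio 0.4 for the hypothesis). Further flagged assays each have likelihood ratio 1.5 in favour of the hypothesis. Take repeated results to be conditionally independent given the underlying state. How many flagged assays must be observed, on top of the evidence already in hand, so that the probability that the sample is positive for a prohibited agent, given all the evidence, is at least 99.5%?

Prior odds = 0.0013/0.9987 = 13/9987.
Combined Bayes factor of the evidence already in hand = 2.2 × 8 × 0.4 = 7.04.
Odds after that evidence = (13/9987) × 7.04 = 2288/249675.
Target odds = 0.995/0.005 = 199.
Need 1.5ⁿ ≥ 199 ÷ (2288/249675) = 49685325/2288.
1.5²⁴ ≈16834.1 falls short of 49685325/2288 but 1.5²⁵ ≈25251.2 reaches it, so n = 25.

25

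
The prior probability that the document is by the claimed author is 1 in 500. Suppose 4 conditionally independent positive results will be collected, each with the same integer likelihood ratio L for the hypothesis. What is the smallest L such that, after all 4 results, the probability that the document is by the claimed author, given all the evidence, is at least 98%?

Prior odds = 0.002/0.998 = 1/499.
Target odds = 0.98/0.02 = 49.
Need L⁴ ≥ 49 ÷ (1/499) = 24451.
12⁴ = 20736 < 24451 ≤ 28561 = 13⁴, so L = 13.

13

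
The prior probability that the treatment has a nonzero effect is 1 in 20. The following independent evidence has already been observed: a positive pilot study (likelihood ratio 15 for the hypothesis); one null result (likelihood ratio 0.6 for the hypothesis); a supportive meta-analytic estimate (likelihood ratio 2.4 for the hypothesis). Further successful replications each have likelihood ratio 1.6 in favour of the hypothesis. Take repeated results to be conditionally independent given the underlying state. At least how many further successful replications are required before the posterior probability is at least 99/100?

Prior odds = 0.05/0.95 = 1/19.
Combined Bayes factor of the evidence already in hand = 15 × 0.6 × 2.4 = 21.6.
Odds after that evidence = (1/19) × 21.6 = 108/95.
Target odds = 0.99/0.01 = 99.
Need 1.6ⁿ ≥ 99 ÷ (108/95) = 1045/12.
1.6⁹ = 134217728/1953125 falls short of 1045/12 but 1.6¹⁰ ≈109.951 reaches it, so n = 10.

10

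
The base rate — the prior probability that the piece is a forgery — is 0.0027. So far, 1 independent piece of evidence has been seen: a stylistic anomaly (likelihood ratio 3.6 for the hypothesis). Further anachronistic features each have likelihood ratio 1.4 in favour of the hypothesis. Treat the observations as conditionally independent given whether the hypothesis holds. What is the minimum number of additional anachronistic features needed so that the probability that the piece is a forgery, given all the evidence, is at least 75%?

Prior odds = 0.0027/0.9973 = 27/9973.
Bayes factor of the evidence already in hand = 3.6.
Odds after that evidence = (27/9973) × 3.6 = 486/49865.
Target odds = 0.75/0.25 = 3.
Need 1.4ⁿ ≥ 3 ÷ (486/49865) = 49865/162.
1.4¹⁷ ≈304.913 falls short of 49865/162 but 1.4¹⁸ ≈426.879 reaches it, so n = 18.

18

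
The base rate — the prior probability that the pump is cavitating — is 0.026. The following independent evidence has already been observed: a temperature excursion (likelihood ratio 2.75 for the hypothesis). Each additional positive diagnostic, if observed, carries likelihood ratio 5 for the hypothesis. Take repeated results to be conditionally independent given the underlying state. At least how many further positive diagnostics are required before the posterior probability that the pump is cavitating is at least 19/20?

Prior odds = 0.026/0.974 = 13/487.
Bayes factor of the evidence already in hand = 2.75.
Odds after that evidence = (13/487) × 2.75 = 143/1948.
Target odds = 0.95/0.05 = 19.
Need 5ⁿ ≥ 19 ÷ (143/1948) = 37012/143.
5³ = 125 falls short of 37012/143 but 5⁴ = 625 reaches it, so n = 4.

4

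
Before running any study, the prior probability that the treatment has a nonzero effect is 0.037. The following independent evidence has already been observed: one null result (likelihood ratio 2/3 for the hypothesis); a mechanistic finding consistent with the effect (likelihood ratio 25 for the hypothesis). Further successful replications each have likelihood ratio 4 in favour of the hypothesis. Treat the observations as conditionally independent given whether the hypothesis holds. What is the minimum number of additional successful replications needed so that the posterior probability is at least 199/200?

5

Prior odds = 0.037/0.963 = 37/963.
Combined Bayes factor of the evidence already in hand = (2/3) × 25 = 50/3.
Odds after that evidence = (37/963) × 50/3 = 1850/2889.
Target odds = 0.995/0.005 = 199.
Need 4ⁿ ≥ 199 ÷ (1850/2889) = 574911/1850.
4⁴ = 256 falls short of 574911/1850 but 4⁵ = 1024 reaches it, so n = 5.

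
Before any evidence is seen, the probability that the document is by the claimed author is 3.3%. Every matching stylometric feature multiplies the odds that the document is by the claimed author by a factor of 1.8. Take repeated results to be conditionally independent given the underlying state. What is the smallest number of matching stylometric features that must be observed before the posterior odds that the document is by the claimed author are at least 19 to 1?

11

Prior odds: 0.033 ÷ 0.967 = 33/967.
Likelihood ratio per matching stylometric feature = 1.8.
Target odds = 19.
Require 1.8ⁿ ≥ 19 ÷ (33/967) = 18373/33.
1.8¹⁰ ≈357.047 falls short of 18373/33 but 1.8¹¹ ≈642.684 reaches it, so n = 11.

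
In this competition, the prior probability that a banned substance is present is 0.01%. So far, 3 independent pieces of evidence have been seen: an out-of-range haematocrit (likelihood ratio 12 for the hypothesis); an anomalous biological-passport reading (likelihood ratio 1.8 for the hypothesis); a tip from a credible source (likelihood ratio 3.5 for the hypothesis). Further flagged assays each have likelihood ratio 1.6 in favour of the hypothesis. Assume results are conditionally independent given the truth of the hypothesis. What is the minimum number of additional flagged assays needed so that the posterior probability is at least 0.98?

19

Prior odds = 0.0001/0.9999 = 1/9999.
Combined Bayes factor of the evidence already in hand = 12 × 1.8 × 3.5 = 75.6.
Odds after that evidence = (1/9999) × 75.6 = 42/5555.
Target odds = 0.98/0.02 = 49.
Need 1.6ⁿ ≥ 49 ÷ (42/5555) = 38885/6.
1.6¹⁸ ≈4722.37 falls short of 38885/6 but 1.6¹⁹ ≈7555.79 reaches it, so n = 19.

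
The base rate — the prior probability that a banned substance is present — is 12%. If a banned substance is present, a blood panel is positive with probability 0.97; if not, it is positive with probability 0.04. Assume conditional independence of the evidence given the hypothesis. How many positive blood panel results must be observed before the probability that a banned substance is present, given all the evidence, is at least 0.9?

Prior odds: 0.12 ÷ 0.88 = 3/22.
Likelihood ratio of a positive = 0.97/0.04 = 24.25.
Target odds: 0.9 ÷ 0.1 = 9.
Need (3/22) × 24.25ⁿ ≥ 9, i.e. 24.25ⁿ ≥ 66.
24.25¹ = 24.25 falls short of 66 but 24.25² = 588.0625 reaches it, so n = 2.

2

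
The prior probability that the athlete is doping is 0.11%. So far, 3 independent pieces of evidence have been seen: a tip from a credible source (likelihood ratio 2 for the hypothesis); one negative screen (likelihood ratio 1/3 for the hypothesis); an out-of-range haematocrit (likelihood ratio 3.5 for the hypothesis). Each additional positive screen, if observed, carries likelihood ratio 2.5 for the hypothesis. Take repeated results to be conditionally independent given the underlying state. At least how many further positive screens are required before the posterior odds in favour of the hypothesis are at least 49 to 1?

11

Prior odds = 0.0011/0.9989 = 11/9989.
Combined Bayes factor of the evidence already in hand = 2 × (1/3) × 3.5 = 7/3.
Odds after that evidence = (11/9989) × 7/3 = 11/4281.
Target odds = 49.
Need 2.5ⁿ ≥ 49 ÷ (11/4281) = 209769/11.
2.5¹⁰ = 9765625/1024 falls short of 209769/11 but 2.5¹¹ = 48828125/2048 reaches it, so n = 11.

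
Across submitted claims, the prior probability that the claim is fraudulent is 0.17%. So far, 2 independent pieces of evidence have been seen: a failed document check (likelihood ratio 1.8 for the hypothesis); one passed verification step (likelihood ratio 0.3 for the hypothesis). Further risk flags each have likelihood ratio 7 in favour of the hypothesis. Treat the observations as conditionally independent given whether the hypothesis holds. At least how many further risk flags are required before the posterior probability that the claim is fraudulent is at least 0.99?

6

Prior odds = 0.0017/0.9983 = 17/9983.
Combined Bayes factor of the evidence already in hand = 1.8 × 0.3 = 0.54.
Odds after that evidence = (17/9983) × 0.54 = 459/499150.
Target odds = 0.99/0.01 = 99.
Need 7ⁿ ≥ 99 ÷ (459/499150) = 5490650/51.
7⁵ = 16807 falls short of 5490650/51 but 7⁶ = 117649 reaches it, so n = 6.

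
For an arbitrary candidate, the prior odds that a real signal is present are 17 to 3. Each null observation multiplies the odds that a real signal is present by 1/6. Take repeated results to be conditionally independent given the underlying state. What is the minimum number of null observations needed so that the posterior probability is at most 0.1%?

5

Prior odds = 17/3.
Likelihood ratio per null observation = 1/6.
Target odds: 0.001 ÷ 0.999 = 1/999.
Require (1/6)ⁿ ≤ 1/999 ÷ (17/3) = 1/5661.
(1/6)⁴ = 1/1296 is still above 1/5661 but (1/6)⁵ = 1/7776 is at or below it, so n = 5.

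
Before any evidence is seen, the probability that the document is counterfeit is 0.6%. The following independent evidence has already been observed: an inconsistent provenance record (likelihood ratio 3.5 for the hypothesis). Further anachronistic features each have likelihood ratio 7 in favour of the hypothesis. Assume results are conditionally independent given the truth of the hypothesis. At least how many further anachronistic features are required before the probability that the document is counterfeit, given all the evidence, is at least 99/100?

Prior odds = 0.006/0.994 = 3/497.
Bayes factor of the evidence already in hand = 3.5.
Odds after that evidence = (3/497) × 3.5 = 3/142.
Target odds = 0.99/0.01 = 99.
Need 7ⁿ ≥ 99 ÷ (3/142) = 4686.
7⁴ = 2401 falls short of 4686 but 7⁵ = 16807 reaches it, so n = 5.

5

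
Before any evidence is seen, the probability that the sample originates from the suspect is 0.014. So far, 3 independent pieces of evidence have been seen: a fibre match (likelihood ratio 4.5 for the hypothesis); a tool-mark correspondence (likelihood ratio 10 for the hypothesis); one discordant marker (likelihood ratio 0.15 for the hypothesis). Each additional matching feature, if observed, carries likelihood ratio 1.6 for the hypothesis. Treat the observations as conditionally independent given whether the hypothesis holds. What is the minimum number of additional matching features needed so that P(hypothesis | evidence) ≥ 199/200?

Prior odds = 0.014/0.986 = 7/493.
Combined Bayes factor of the evidence already in hand = 4.5 × 10 × 0.15 = 6.75.
Odds after that evidence = (7/493) × 6.75 = 189/1972.
Target odds = 0.995/0.005 = 199.
Need 1.6ⁿ ≥ 199 ÷ (189/1972) = 392428/189.
1.6¹⁶ ≈1844.67 falls short of 392428/189 but 1.6¹⁷ ≈2951.48 reaches it, so n = 17.

17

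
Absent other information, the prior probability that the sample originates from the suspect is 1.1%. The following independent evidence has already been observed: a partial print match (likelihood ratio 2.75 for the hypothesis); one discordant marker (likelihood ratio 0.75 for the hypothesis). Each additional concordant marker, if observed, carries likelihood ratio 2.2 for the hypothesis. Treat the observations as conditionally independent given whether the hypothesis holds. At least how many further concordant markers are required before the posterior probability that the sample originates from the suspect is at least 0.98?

Prior odds = 0.011/0.989 = 11/989.
Combined Bayes factor of the evidence already in hand = 2.75 × 0.75 = 2.0625.
Odds after that evidence = (11/989) × 2.0625 = 363/15824.
Target odds = 0.98/0.02 = 49.
Need 2.2ⁿ ≥ 49 ÷ (363/15824) = 775376/363.
2.2⁹ ≈1207.27 falls short of 775376/363 but 2.2¹⁰ ≈2655.99 reaches it, so n = 10.

10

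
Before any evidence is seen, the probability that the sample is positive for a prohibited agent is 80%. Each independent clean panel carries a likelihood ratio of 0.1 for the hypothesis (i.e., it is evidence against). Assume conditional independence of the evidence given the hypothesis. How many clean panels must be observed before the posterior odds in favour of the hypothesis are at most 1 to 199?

Prior odds: 0.8 ÷ 0.2 = 4.
Likelihood ratio per clean panel = 0.1.
Target odds = 1/199.
Require 0.1ⁿ ≤ 1/199 ÷ 4 = 1/796.
0.1² = 0.01 is still above 1/796 but 0.1³ = 0.001 is at or below it, so n = 3.

3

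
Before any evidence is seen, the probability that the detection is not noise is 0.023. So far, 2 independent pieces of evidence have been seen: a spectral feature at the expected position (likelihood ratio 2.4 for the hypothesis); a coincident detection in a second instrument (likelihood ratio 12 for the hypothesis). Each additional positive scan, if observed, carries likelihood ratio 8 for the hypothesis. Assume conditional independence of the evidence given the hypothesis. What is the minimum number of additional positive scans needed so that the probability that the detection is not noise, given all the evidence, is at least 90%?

2

Prior odds = 0.023/0.977 = 23/977.
Combined Bayes factor of the evidence already in hand = 2.4 × 12 = 28.8.
Odds after that evidence = (23/977) × 28.8 = 3312/4885.
Target odds = 0.9/0.1 = 9.
Need 8ⁿ ≥ 9 ÷ (3312/4885) = 4885/368.
8¹ = 8 falls short of 4885/368 but 8² = 64 reaches it, so n = 2.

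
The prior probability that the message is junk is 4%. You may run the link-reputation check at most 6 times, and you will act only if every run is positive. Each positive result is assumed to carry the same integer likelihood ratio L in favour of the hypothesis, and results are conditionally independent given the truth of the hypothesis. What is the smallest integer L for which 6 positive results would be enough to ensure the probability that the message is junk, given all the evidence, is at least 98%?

Prior odds = 0.04/0.96 = 1/24.
Target odds = 0.98/0.02 = 49.
Need L⁶ ≥ 49 ÷ (1/24) = 1176.
3⁶ = 729 < 1176 ≤ 4096 = 4⁶, so L = 4.

4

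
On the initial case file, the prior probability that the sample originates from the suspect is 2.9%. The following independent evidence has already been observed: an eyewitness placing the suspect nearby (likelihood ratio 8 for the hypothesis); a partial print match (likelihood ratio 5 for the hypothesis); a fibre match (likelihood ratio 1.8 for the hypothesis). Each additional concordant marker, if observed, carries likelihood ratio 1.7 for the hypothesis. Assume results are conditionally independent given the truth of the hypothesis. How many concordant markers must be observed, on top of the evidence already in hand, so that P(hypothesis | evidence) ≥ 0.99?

Prior odds = 0.029/0.971 = 29/971.
Combined Bayes factor of the evidence already in hand = 8 × 5 × 1.8 = 72.
Odds after that evidence = (29/971) × 72 = 2088/971.
Target odds = 0.99/0.01 = 99.
Need 1.7ⁿ ≥ 99 ÷ (2088/971) = 10681/232.
1.7⁷ = 410338673/10000000 falls short of 10681/232 but 1.7⁸ ≈69.7576 reaches it, so n = 8.

8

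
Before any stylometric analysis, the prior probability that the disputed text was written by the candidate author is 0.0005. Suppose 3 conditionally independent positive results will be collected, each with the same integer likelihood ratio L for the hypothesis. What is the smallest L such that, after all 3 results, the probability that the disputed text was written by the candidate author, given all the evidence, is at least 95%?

Prior odds = 0.0005/0.9995 = 1/1999.
Target odds = 0.95/0.05 = 19.
Need L³ ≥ 19 ÷ (1/1999) = 37981.
33³ = 35937 < 37981 ≤ 39304 = 34³, so L = 34.

34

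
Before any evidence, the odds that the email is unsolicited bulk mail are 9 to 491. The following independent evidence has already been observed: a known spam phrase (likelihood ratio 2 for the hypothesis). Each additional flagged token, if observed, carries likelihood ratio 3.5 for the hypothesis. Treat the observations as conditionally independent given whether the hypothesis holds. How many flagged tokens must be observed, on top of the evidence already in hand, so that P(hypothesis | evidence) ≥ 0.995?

Prior odds = 9/491.
Bayes factor of the evidence already in hand = 2.
Odds after that evidence = (9/491) × 2 = 18/491.
Target odds = 0.995/0.005 = 199.
Need 3.5ⁿ ≥ 199 ÷ (18/491) = 97709/18.
3.5⁶ = 1838.265625 falls short of 97709/18 but 3.5⁷ = 823543/128 reaches it, so n = 7.

7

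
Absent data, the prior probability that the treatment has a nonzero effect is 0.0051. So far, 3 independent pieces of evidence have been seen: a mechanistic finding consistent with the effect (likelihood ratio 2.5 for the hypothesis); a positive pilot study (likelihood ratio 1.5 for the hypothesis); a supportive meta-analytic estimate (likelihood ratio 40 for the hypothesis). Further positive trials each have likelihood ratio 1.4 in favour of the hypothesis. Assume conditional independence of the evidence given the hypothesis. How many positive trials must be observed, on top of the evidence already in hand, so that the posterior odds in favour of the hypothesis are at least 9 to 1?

8

Prior odds = 0.0051/0.9949 = 51/9949.
Combined Bayes factor of the evidence already in hand = 2.5 × 1.5 × 40 = 150.
Odds after that evidence = (51/9949) × 150 = 7650/9949.
Target odds = 9.
Need 1.4ⁿ ≥ 9 ÷ (7650/9949) = 9949/850.
1.4⁷ = 823543/78125 falls short of 9949/850 but 1.4⁸ = 5764801/390625 reaches it, so n = 8.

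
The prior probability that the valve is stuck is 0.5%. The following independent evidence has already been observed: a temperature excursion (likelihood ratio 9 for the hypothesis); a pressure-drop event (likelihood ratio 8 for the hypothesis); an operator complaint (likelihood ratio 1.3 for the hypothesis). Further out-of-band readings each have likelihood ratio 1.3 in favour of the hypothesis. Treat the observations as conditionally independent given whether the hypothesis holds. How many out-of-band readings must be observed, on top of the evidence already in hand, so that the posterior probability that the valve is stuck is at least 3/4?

8

Prior odds = 0.005/0.995 = 1/199.
Combined Bayes factor of the evidence already in hand = 9 × 8 × 1.3 = 93.6.
Odds after that evidence = (1/199) × 93.6 = 468/995.
Target odds = 0.75/0.25 = 3.
Need 1.3ⁿ ≥ 3 ÷ (468/995) = 995/156.
1.3⁷ = 62748517/10000000 falls short of 995/156 but 1.3⁸ = 815730721/100000000 reaches it, so n = 8.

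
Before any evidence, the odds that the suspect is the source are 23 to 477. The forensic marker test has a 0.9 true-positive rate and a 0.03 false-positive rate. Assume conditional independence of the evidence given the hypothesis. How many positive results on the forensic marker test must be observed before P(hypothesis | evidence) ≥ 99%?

Prior odds = 23/477.
Likelihood ratio of a positive result = 0.9/0.03 = 30.
Target posterior odds = 0.99/0.01 = 99.
Require 30ⁿ ≥ 99 ÷ (23/477) = 47223/23.
30² = 900 falls short of 47223/23 but 30³ = 27000 reaches it, so n = 3.

3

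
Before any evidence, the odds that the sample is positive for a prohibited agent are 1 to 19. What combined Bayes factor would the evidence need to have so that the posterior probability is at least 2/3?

38

Prior odds = 1/19.
Target odds = (2/3)/(1/3) = 2.
Required Bayes factor = 2 ÷ (1/19) = 38.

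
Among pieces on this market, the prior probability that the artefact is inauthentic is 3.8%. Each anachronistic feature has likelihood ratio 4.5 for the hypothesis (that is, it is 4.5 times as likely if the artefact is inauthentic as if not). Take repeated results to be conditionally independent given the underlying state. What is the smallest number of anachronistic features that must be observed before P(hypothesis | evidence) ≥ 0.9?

Prior odds: 0.038 ÷ 0.962 = 19/481.
Likelihood ratio per anachronistic feature = 4.5.
Target posterior odds = 0.9/0.1 = 9.
Need (19/481) × 4.5ⁿ ≥ 9, i.e. 4.5ⁿ ≥ 4329/19.
4.5³ = 91.125 falls short of 4329/19 but 4.5⁴ = 410.0625 reaches it, so n = 4.

4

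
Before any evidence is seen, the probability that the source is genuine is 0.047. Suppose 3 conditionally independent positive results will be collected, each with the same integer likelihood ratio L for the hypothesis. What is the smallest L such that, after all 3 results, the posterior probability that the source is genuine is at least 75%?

Prior odds = 0.047/0.953 = 47/953.
Target odds = 0.75/0.25 = 3.
Need L³ ≥ 3 ÷ (47/953) = 2859/47.
3³ = 27 < 2859/47 ≤ 64 = 4³, so L = 4.

4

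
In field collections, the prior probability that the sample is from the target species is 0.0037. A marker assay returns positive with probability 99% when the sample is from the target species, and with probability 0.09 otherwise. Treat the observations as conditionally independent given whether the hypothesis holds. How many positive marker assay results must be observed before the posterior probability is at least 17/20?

4

Prior odds = 0.0037/0.9963 = 37/9963.
Likelihood ratio of a positive result = 0.99/0.09 = 11.
Target odds: 0.85 ÷ 0.15 = 17/3.
Require 11ⁿ ≥ 17/3 ÷ (37/9963) = 56457/37.
11³ = 1331 falls short of 56457/37 but 11⁴ = 14641 reaches it, so n = 4.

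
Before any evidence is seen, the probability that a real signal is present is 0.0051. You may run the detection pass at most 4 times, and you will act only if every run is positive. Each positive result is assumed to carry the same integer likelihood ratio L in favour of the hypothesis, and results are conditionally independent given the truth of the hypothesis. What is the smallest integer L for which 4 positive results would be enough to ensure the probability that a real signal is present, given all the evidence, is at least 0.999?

22

Prior odds = 0.0051/0.9949 = 51/9949.
Target odds = 0.999/0.001 = 999.
Need L⁴ ≥ 999 ÷ (51/9949) = 3313017/17.
21⁴ = 194481 < 3313017/17 ≤ 234256 = 22⁴, so L = 22.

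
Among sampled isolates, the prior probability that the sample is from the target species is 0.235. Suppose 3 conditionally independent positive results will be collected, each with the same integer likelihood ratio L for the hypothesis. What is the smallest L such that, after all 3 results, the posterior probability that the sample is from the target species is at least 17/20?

Prior odds = 0.235/0.765 = 47/153.
Target odds = 0.85/0.15 = 17/3.
Need L³ ≥ 17/3 ÷ (47/153) = 867/47.
2³ = 8 < 867/47 ≤ 27 = 3³, so L = 3.

3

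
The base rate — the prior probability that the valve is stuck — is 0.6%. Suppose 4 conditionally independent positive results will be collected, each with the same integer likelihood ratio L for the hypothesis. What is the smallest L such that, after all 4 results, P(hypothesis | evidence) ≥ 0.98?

Prior odds = 0.006/0.994 = 3/497.
Target odds = 0.98/0.02 = 49.
Need L⁴ ≥ 49 ÷ (3/497) = 24353/3.
9⁴ = 6561 < 24353/3 ≤ 10000 = 10⁴, so L = 10.

10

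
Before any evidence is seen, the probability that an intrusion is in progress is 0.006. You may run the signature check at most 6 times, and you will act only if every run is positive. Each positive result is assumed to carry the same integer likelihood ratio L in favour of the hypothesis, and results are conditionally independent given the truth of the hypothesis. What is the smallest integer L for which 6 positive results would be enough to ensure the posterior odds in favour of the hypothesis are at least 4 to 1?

3

Prior odds = 0.006/0.994 = 3/497.
Target odds = 4.
Need L⁶ ≥ 4 ÷ (3/497) = 1988/3.
2⁶ = 64 < 1988/3 ≤ 729 = 3⁶, so L = 3.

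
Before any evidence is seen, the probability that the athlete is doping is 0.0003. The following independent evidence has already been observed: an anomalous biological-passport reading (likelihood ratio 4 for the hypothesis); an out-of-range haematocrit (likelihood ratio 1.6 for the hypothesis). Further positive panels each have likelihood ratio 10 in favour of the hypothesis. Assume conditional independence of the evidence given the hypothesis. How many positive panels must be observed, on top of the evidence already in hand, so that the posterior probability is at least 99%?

Prior odds = 0.0003/0.9997 = 3/9997.
Combined Bayes factor of the evidence already in hand = 4 × 1.6 = 6.4.
Odds after that evidence = (3/9997) × 6.4 = 96/49985.
Target odds = 0.99/0.01 = 99.
Need 10ⁿ ≥ 99 ÷ (96/49985) = 51547.03125.
10⁴ = 10000 falls short of 51547.03125 but 10⁵ = 100000 reaches it, so n = 5.

5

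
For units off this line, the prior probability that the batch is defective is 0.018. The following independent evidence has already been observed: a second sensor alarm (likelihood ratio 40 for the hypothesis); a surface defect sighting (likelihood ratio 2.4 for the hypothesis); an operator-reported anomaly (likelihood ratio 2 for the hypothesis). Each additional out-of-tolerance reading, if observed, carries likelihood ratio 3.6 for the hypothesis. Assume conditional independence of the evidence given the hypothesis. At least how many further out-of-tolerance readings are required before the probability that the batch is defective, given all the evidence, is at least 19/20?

2

Prior odds = 0.018/0.982 = 9/491.
Combined Bayes factor of the evidence already in hand = 40 × 2.4 × 2 = 192.
Odds after that evidence = (9/491) × 192 = 1728/491.
Target odds = 0.95/0.05 = 19.
Need 3.6ⁿ ≥ 19 ÷ (1728/491) = 9329/1728.
3.6¹ = 3.6 falls short of 9329/1728 but 3.6² = 12.96 reaches it, so n = 2.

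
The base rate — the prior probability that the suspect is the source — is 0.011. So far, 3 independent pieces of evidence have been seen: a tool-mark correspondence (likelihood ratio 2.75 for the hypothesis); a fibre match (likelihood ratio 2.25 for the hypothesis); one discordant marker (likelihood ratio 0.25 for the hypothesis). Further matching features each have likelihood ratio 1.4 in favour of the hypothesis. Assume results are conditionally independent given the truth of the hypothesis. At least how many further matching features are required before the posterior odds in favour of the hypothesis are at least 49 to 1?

24

Prior odds = 0.011/0.989 = 11/989.
Combined Bayes factor of the evidence already in hand = 2.75 × 2.25 × 0.25 = 1.546875.
Odds after that evidence = (11/989) × 1.546875 = 1089/63296.
Target odds = 49.
Need 1.4ⁿ ≥ 49 ÷ (1089/63296) = 3101504/1089.
1.4²³ ≈2295.86 falls short of 3101504/1089 but 1.4²⁴ ≈3214.2 reaches it, so n = 24.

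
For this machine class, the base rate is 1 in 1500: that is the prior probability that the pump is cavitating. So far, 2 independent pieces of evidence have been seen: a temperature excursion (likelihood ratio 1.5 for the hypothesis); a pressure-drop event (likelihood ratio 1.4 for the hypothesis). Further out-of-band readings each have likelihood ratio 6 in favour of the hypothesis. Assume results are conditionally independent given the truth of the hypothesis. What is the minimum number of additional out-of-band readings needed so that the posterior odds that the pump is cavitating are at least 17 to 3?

5

Prior odds = (1/1500)/(1499/1500) = 1/1499.
Combined Bayes factor of the evidence already in hand = 1.5 × 1.4 = 2.1.
Odds after that evidence = (1/1499) × 2.1 = 21/14990.
Target odds = 17/3.
Need 6ⁿ ≥ 17/3 ÷ (21/14990) = 254830/63.
6⁴ = 1296 falls short of 254830/63 but 6⁵ = 7776 reaches it, so n = 5.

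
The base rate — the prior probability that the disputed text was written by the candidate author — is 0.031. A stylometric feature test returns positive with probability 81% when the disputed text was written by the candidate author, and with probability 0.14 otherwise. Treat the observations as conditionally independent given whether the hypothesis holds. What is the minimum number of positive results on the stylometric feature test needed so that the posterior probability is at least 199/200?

5

Prior odds = 0.031/0.969 = 31/969.
Likelihood ratio of a positive result = 0.81/0.14 = 81/14.
Target posterior odds = 0.995/0.005 = 199.
Require (81/14)ⁿ ≥ 199 ÷ (31/969) = 192831/31.
(81/14)⁴ = 43046721/38416 falls short of 192831/31 but (81/14)⁵ ≈6483.13 reaches it, so n = 5.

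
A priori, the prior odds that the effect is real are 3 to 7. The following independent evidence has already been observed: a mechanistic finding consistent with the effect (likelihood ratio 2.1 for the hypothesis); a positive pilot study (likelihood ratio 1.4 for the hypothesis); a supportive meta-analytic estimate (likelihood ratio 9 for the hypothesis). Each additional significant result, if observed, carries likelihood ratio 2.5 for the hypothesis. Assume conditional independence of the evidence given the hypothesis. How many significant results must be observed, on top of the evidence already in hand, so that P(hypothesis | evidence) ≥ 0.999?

5

Prior odds = 3/7.
Combined Bayes factor of the evidence already in hand = 2.1 × 1.4 × 9 = 26.46.
Odds after that evidence = (3/7) × 26.46 = 11.34.
Target odds = 0.999/0.001 = 999.
Need 2.5ⁿ ≥ 999 ÷ 11.34 = 1850/21.
2.5⁴ = 39.0625 falls short of 1850/21 but 2.5⁵ = 97.65625 reaches it, so n = 5.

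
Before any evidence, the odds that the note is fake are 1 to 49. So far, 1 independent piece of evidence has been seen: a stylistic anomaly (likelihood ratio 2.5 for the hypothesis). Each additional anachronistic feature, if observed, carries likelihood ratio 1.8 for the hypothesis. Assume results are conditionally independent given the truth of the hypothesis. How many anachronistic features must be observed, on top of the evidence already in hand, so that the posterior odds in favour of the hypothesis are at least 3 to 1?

Prior odds = 1/49.
Bayes factor of the evidence already in hand = 2.5.
Odds after that evidence = (1/49) × 2.5 = 5/98.
Target odds = 3.
Need 1.8ⁿ ≥ 3 ÷ (5/98) = 58.8.
1.8⁶ = 531441/15625 falls short of 58.8 but 1.8⁷ = 4782969/78125 reaches it, so n = 7.

7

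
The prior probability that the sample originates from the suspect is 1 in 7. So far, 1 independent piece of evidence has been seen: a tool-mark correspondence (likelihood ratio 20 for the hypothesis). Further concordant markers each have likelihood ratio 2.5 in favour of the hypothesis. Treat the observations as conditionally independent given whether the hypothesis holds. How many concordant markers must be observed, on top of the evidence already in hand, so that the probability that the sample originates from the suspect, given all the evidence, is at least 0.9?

Prior odds = (1/7)/(6/7) = 1/6.
Bayes factor of the evidence already in hand = 20.
Odds after that evidence = (1/6) × 20 = 10/3.
Target odds = 0.9/0.1 = 9.
Need 2.5ⁿ ≥ 9 ÷ (10/3) = 2.7.
2.5¹ = 2.5 falls short of 2.7 but 2.5² = 6.25 reaches it, so n = 2.

2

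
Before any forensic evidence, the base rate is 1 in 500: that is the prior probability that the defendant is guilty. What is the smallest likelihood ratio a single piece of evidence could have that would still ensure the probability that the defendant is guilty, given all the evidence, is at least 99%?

49401

Prior odds = 0.002/0.998 = 1/499.
Target odds = 0.99/0.01 = 99.
Required Bayes factor = 99 ÷ (1/499) = 49401.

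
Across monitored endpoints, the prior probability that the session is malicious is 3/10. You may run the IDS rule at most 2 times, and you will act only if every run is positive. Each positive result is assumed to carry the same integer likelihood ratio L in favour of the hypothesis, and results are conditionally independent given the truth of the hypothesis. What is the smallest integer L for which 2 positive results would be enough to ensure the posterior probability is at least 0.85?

4

Prior odds = 0.3/0.7 = 3/7.
Target odds = 0.85/0.15 = 17/3.
Need L² ≥ 17/3 ÷ (3/7) = 119/9.
3² = 9 < 119/9 ≤ 16 = 4², so L = 4.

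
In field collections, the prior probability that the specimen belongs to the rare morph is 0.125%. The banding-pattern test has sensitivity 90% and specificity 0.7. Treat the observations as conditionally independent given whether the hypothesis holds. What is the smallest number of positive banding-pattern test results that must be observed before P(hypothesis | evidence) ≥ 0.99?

11

Prior odds: 0.00125 ÷ 0.99875 = 1/799.
False-positive rate = 1 − 0.7 = 0.3; likelihood ratio of a positive = 0.9/0.3 = 3.
Target odds: 0.99 ÷ 0.01 = 99.
Need (1/799) × 3ⁿ ≥ 99, i.e. 3ⁿ ≥ 79101.
3¹⁰ = 59049 falls short of 79101 but 3¹¹ = 177147 reaches it, so n = 11.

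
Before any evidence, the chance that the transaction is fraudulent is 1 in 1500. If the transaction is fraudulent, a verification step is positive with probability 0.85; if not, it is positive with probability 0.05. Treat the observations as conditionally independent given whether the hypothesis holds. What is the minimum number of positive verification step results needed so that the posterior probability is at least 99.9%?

Prior odds = (1/1500)/(1499/1500) = 1/1499.
Likelihood ratio of a positive = 0.85/0.05 = 17.
Target odds: 0.999 ÷ 0.001 = 999.
Require 17ⁿ ≥ 999 ÷ (1/1499) = 1497501.
17⁵ = 1419857 falls short of 1497501 but 17⁶ = 24137569 reaches it, so n = 6.

6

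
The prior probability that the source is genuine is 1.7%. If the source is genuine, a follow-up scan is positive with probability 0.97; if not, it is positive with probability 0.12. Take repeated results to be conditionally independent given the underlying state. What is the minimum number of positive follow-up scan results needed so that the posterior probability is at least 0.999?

Prior odds = 0.017/0.983 = 17/983.
Likelihood ratio of a positive = 0.97/0.12 = 97/12.
Target odds: 0.999 ÷ 0.001 = 999.
Require (97/12)ⁿ ≥ 999 ÷ (17/983) = 982017/17.
(97/12)⁵ ≈34510.6 falls short of 982017/17 but (97/12)⁶ ≈278961 reaches it, so n = 6.

6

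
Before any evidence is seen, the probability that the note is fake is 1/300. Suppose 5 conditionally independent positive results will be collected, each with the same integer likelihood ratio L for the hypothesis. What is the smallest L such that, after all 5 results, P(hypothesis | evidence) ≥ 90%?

Prior odds = (1/300)/(299/300) = 1/299.
Target odds = 0.9/0.1 = 9.
Need L⁵ ≥ 9 ÷ (1/299) = 2691.
4⁵ = 1024 < 2691 ≤ 3125 = 5⁵, so L = 5.

5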